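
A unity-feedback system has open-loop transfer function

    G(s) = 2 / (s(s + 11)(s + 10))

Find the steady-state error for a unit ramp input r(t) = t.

G(s) has one pole at the origin.
This is a Type 1 system. Kv = lim_{s→0} s·G(s) = 2/110 = 1/55.
e_ss = 1/Kv = 1/(1/55) = 55.

e_ss = 55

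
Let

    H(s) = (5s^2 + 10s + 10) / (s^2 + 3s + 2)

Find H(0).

H(0) = 5

Set s = 0: H(0) = (10) / (2) = 5.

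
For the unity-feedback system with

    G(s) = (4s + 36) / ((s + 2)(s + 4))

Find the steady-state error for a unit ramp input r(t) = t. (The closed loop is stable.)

e_ss = ∞

G(s) has no poles at the origin.
This is a Type 0 system; Kv = lim_{s→0} s·G(s) = 0, so the steady-state error for a ramp input is infinite.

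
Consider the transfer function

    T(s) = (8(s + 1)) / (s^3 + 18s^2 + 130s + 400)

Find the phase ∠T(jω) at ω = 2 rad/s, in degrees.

At s = j2: numerator = 8 + j16, denominator = 328 + j252.
∠T = ∠num − ∠den = 63.435° − (37.535°) = 25.90°.

∠T(j2) ≈ 25.90°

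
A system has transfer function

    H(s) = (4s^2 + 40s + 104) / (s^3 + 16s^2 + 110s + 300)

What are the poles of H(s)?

s = -5 ± 5j, -6

The poles are the roots of the denominator s^3 + 16s^2 + 110s + 300 = 0.
Trying s = -6: the polynomial evaluates to 0, so (s + 6) is a factor.
Dividing out leaves s^2 + 10s + 50 = 0.
The quadratic formula then gives s = -5 ± 5j.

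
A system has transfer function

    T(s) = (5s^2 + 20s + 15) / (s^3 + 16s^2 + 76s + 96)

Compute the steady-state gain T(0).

Set s = 0: T(0) = (15) / (96) = 5/32.

T(0) = 5/32 ≈ 0.1562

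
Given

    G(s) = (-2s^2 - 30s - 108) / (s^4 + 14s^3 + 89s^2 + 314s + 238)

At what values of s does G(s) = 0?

Set the numerator to zero: -2s^2 - 30s - 108 = 0, i.e. -2·(s^2 + 15s + 54) = 0.
Factoring: (s + 9)(s + 6) = 0.

s = -9, -6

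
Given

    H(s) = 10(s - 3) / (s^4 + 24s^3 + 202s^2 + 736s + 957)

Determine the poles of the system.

s = -5 + 2j, -5 - 2j, -11, -3

The poles are the roots of the denominator s^4 + 24s^3 + 202s^2 + 736s + 957 = 0.
Trying s = -11: the polynomial evaluates to 0, so (s + 11) is a factor.
Dividing out leaves s^3 + 13s^2 + 59s + 87 = 0.
This factors further as (s^2 + 10s + 29)(s + 3) = 0.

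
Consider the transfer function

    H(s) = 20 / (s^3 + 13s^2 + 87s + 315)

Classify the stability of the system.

stable

The denominator s^3 + 13s^2 + 87s + 315 factors as (s^2 + 6s + 45)(s + 7), giving poles at s = -3 + 6j, -3 - 6j, -7.
Since all poles lie strictly in the left half-plane, the system is stable.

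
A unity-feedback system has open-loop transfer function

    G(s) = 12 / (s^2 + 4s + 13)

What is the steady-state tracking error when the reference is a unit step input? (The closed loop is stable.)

G(s) has no poles at the origin.
This is a Type 0 system. Kp = lim_{s→0} G(s) = 12/13.
e_ss = 1/(1 + Kp) = 1/(1 + 12/13) = 13/25 ≈ 0.5200.

e_ss = 0.5200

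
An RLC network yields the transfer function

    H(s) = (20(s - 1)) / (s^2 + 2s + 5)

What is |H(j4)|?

Substitute s = j4: numerator = -20 + j80, denominator = -11 + j8.
|H(j4)| = |-20 + j80| / |-11 + j8| = 82.462 / 13.601 ≈ 6.063.

|H(j4)| ≈ 6.063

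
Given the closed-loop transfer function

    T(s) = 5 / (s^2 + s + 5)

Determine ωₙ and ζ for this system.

ωₙ ≈ 2.236 rad/s, ζ ≈ 0.2236

Compare the denominator to the standard form s^2 + 2ζωₙs + ωₙ².
ωₙ² = 5, so ωₙ = √5 ≈ 2.236 rad/s.
2ζωₙ = 1, so ζ = 1/(2·√5) ≈ 0.2236.
With ζ = 0.2236 the response is underdamped.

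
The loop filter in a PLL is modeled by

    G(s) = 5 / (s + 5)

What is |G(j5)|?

Substitute s = j5: numerator = 5, denominator = 5 + j5.
|G(j5)| = |5| / |5 + j5| = 5 / 7.0711 ≈ 0.7071.

|G(j5)| ≈ 0.7071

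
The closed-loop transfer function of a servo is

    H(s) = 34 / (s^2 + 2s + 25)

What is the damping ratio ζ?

ζ = 0.2

Compare the denominator to the standard form s^2 + 2ζωₙs + ωₙ².
ωₙ² = 25, so ωₙ = 5 rad/s.
2ζωₙ = 2, so ζ = 2/(2·5) = 0.2.
With ζ = 0.2 the response is underdamped.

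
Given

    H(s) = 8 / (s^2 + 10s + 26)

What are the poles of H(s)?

The poles are the roots of the denominator s^2 + 10s + 26 = 0.
Using the quadratic formula: s = (-10 ± √(-4))/2 = -5 ± 1j.

s = -5 + j, -5 - j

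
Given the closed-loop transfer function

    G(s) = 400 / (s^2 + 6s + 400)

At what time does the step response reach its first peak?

Comparing s^2 + 6s + 400 to s^2 + 2ζωₙs + ωₙ²: ωₙ = 20 rad/s and ζ = 6/(2·20) = 0.15.
ζωₙ = 6/2 = 3, so ω_d = ωₙ√(1−ζ²) = √(ωₙ² − (ζωₙ)²) = √(400 − 3²) = √391 ≈ 19.77 rad/s.
t_p = π/ω_d = π/19.77 ≈ 0.1589 s.

t_p ≈ 0.1589 s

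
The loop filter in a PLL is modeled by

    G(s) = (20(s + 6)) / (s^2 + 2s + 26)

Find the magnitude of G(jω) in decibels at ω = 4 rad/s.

Substitute s = j4: numerator = 120 + j80, denominator = 10 + j8.
|G(j4)| = |120 + j80| / |10 + j8| = 144.22 / 12.806 ≈ 11.26.
In decibels: 20·log₁₀(11.26) ≈ 21.0 dB.

|G(j4)|_dB ≈ 21.0 dB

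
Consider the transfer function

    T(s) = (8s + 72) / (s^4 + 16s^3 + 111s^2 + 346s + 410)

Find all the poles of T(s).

s = -3 ± j, -5 ± 4j

The poles are the roots of the denominator s^4 + 16s^3 + 111s^2 + 346s + 410 = 0.
No real roots exist; factor into two real quadratics: (s^2 + 6s + 10)(s^2 + 10s + 41) = 0.
Each quadratic gives a conjugate pair via the quadratic formula.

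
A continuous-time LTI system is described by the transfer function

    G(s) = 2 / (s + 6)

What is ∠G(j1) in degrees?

∠G(j1) ≈ -9.462°

At s = j1: numerator = 2, denominator = 6 + j1.
∠G = ∠num − ∠den = 0° − (9.4623°) = -9.462°.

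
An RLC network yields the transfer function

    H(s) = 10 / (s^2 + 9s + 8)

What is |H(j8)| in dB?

|H(j8)|_dB ≈ -19.2 dB

Substitute s = j8: numerator = 10, denominator = -56 + j72.
|H(j8)| = |10| / |-56 + j72| = 10 / 91.214 ≈ 0.1096.
In decibels: 20·log₁₀(0.1096) ≈ -19.2 dB.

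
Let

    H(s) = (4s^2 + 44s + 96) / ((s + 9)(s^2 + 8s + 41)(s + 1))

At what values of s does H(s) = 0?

s = -3, -8

Set the numerator to zero: 4s^2 + 44s + 96 = 0, i.e. 4·(s^2 + 11s + 24) = 0.
Factoring: (s + 3)(s + 8) = 0.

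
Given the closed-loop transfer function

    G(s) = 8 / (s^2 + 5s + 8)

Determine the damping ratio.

Compare the denominator to the standard form s^2 + 2ζωₙs + ωₙ².
ωₙ² = 8, so ωₙ = √8 ≈ 2.828 rad/s.
2ζωₙ = 5, so ζ = 5/(2·√8) ≈ 0.8839.

ζ ≈ 0.8839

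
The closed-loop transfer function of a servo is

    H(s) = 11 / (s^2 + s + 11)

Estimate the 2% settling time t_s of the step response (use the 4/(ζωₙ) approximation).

t_s ≈ 8 s

Comparing s^2 + s + 11 to s^2 + 2ζωₙs + ωₙ²: ωₙ = √11 ≈ 3.317 rad/s and ζ = 1/(2·√11) ≈ 0.1508.
ζωₙ = 1/2 = 0.5, so t_s ≈ 4/(ζωₙ) = 4/0.5 = 8 s.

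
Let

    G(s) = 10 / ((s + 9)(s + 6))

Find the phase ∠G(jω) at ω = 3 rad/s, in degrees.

At s = j3: numerator = 10, denominator = 45 + j45.
∠G = ∠num − ∠den = 0° − (45°) = -45°.

∠G(j3) ≈ -45°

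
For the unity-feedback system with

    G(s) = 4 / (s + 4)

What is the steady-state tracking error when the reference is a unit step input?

e_ss = 0.5000

G(s) has no poles at the origin.
This is a Type 0 system. Kp = lim_{s→0} G(s) = 4/4 = 1.
e_ss = 1/(1 + Kp) = 1/(1 + 1) = 1/2 ≈ 0.5000.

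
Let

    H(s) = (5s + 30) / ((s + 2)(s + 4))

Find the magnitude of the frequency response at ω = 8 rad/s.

|H(j8)| ≈ 0.6779

Substitute s = j8: numerator = 30 + j40, denominator = -56 + j48.
|H(j8)| = |30 + j40| / |-56 + j48| = 50 / 73.756 ≈ 0.6779.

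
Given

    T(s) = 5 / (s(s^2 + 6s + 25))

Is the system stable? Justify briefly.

marginally stable

The poles can be read from the denominator factors: s = 0, -3 + 4j, -3 - 4j.
Since the simple pole(s) at s = 0 lie on the jω-axis with none in the right half-plane, the system is marginally stable.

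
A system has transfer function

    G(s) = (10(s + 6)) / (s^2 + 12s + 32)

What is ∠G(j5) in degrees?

∠G(j5) ≈ -43.54°

At s = j5: numerator = 60 + j50, denominator = 7 + j60.
∠G = ∠num − ∠den = 39.806° − (83.346°) = -43.54°.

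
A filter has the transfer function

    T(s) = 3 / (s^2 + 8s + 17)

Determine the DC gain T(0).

At s = 0 each factor (s + a) contributes a and each (s^2 + bs + c) contributes c.
T(0) = 3·1 / ((17)) = 3/17 = 3/17.

T(0) = 3/17 ≈ 0.1765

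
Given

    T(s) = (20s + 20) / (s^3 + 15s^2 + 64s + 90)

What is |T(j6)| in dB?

Substitute s = j6: numerator = 20 + j120, denominator = -450 + j168.
|T(j6)| = |20 + j120| / |-450 + j168| = 121.66 / 480.34 ≈ 0.2533.
In decibels: 20·log₁₀(0.2533) ≈ -11.9 dB.

|T(j6)|_dB ≈ -11.9 dB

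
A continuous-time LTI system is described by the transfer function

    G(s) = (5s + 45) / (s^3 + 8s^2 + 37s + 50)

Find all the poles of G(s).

The poles are the roots of the denominator s^3 + 8s^2 + 37s + 50 = 0.
Trying s = -2: the polynomial evaluates to 0, so (s + 2) is a factor.
Dividing out leaves s^2 + 6s + 25 = 0.
The quadratic formula then gives s = -3 ± 4j.

s = -3 ± 4j, -2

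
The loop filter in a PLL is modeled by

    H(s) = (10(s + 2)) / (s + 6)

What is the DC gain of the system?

Set s = 0: H(0) = (20) / (6) = 10/3.

H(0) = 10/3 ≈ 3.333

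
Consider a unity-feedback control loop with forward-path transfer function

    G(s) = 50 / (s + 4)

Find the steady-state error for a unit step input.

e_ss = 0.07407

G(s) has no poles at the origin.
This is a Type 0 system. Kp = lim_{s→0} G(s) = 50/4 = 25/2.
e_ss = 1/(1 + Kp) = 1/(1 + 25/2) = 2/27 ≈ 0.07407.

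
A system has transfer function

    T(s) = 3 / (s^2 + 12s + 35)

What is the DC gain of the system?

T(0) = 3/35 ≈ 0.08571

Set s = 0: T(0) = (3) / (35) = 3/35.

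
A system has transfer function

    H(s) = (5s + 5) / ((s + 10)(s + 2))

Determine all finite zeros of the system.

Set the numerator to zero: 5s + 5 = 0, i.e. 5·(s + 1) = 0.
So s = -1.

s = -1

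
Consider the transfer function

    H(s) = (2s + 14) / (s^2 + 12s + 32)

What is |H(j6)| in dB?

Substitute s = j6: numerator = 14 + j12, denominator = -4 + j72.
|H(j6)| = |14 + j12| / |-4 + j72| = 18.439 / 72.111 ≈ 0.2557.
In decibels: 20·log₁₀(0.2557) ≈ -11.8 dB.

|H(j6)|_dB ≈ -11.8 dB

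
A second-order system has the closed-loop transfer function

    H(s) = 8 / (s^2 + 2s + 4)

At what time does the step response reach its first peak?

Comparing s^2 + 2s + 4 to s^2 + 2ζωₙs + ωₙ²: ωₙ = 2 rad/s and ζ = 2/(2·2) = 0.5.
ζωₙ = 2/2 = 1, so ω_d = ωₙ√(1−ζ²) = √(ωₙ² − (ζωₙ)²) = √(4 − 1²) = √3 ≈ 1.732 rad/s.
t_p = π/ω_d = π/1.732 ≈ 1.814 s.

t_p ≈ 1.814 s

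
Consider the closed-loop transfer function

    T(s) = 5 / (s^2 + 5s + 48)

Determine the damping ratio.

ζ ≈ 0.3608

Compare the denominator to the standard form s^2 + 2ζωₙs + ωₙ².
ωₙ² = 48, so ωₙ = √48 ≈ 6.928 rad/s.
2ζωₙ = 5, so ζ = 5/(2·√48) ≈ 0.3608.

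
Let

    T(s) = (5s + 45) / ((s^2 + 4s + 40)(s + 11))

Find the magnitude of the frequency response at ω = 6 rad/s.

Substitute s = j6: numerator = 45 + j30, denominator = -100 + j288.
|T(j6)| = |45 + j30| / |-100 + j288| = 54.083 / 304.87 ≈ 0.1774.

|T(j6)| ≈ 0.1774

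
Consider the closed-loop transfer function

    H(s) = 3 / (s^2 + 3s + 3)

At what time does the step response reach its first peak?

t_p ≈ 3.628 s

Comparing s^2 + 3s + 3 to s^2 + 2ζωₙs + ωₙ²: ωₙ = √3 ≈ 1.732 rad/s and ζ = 3/(2·√3) ≈ 0.8660.
ζωₙ = 3/2 = 1.5, so ω_d = ωₙ√(1−ζ²) = √(ωₙ² − (ζωₙ)²) = √(3 − 1.5²) = √0.75 ≈ 0.8660 rad/s.
t_p = π/ω_d = π/0.8660 ≈ 3.628 s.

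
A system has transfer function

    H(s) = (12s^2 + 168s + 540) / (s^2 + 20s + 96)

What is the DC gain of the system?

H(0) = 45/8 ≈ 5.625

Set s = 0: H(0) = (540) / (96) = 45/8.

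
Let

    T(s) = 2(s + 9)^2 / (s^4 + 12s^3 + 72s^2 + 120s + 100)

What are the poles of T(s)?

s = -5 + 5j, -5 - 5j, -1 + j, -1 - j

The poles are the roots of the denominator s^4 + 12s^3 + 72s^2 + 120s + 100 = 0.
No real roots exist; factor into two real quadratics: (s^2 + 10s + 50)(s^2 + 2s + 2) = 0.
Each quadratic gives a conjugate pair via the quadratic formula.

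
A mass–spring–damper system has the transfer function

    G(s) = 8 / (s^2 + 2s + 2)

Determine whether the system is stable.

stable

The denominator s^2 + 2s + 2 factors as (s^2 + 2s + 2), giving poles at s = -1 + j, -1 - j.
Since all poles lie strictly in the left half-plane, the system is stable.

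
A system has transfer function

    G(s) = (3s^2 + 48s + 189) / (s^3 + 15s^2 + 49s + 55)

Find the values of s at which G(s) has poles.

s = -2 ± j, -11

The poles are the roots of the denominator s^3 + 15s^2 + 49s + 55 = 0.
Trying s = -11: the polynomial evaluates to 0, so (s + 11) is a factor.
Dividing out leaves s^2 + 4s + 5 = 0.
The quadratic formula then gives s = -2 ± 1j.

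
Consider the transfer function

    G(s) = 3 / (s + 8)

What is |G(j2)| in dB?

|G(j2)|_dB ≈ -8.78 dB

Substitute s = j2: numerator = 3, denominator = 8 + j2.
|G(j2)| = |3| / |8 + j2| = 3 / 8.2462 ≈ 0.3638.
In decibels: 20·log₁₀(0.3638) ≈ -8.78 dB.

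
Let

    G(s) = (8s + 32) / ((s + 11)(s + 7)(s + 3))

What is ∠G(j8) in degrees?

At s = j8: numerator = 32 + j64, denominator = -1113 + j536.
∠G = ∠num − ∠den = 63.435° − (154.29°) = -90.85°.

∠G(j8) ≈ -90.85°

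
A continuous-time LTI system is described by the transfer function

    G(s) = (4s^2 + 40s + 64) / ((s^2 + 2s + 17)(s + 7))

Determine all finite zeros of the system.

s = -2, -8

Set the numerator to zero: 4s^2 + 40s + 64 = 0, i.e. 4·(s^2 + 10s + 16) = 0.
Factoring: (s + 2)(s + 8) = 0.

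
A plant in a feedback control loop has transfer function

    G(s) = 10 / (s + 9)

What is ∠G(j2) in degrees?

At s = j2: numerator = 10, denominator = 9 + j2.
∠G = ∠num − ∠den = 0° − (12.529°) = -12.53°.

∠G(j2) ≈ -12.53°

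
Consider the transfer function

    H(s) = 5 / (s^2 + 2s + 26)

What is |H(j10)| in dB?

Substitute s = j10: numerator = 5, denominator = -74 + j20.
|H(j10)| = |5| / |-74 + j20| = 5 / 76.655 ≈ 0.06523.
In decibels: 20·log₁₀(0.06523) ≈ -23.7 dB.

|H(j10)|_dB ≈ -23.7 dB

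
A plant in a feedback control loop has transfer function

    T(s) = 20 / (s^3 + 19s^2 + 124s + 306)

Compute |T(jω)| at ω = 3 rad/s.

|T(j3)| ≈ 0.05399

Substitute s = j3: numerator = 20, denominator = 135 + j345.
|T(j3)| = |20| / |135 + j345| = 20 / 370.47 ≈ 0.05399.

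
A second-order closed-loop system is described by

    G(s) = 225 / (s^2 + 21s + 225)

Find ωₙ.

ωₙ = 15 rad/s

Compare the denominator to the standard form s^2 + 2ζωₙs + ωₙ².
ωₙ² = 225, so ωₙ = 15 rad/s.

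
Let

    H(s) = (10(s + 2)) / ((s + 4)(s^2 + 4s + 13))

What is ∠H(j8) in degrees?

∠H(j8) ≈ -135.4°

At s = j8: numerator = 20 + j80, denominator = -460 - j280.
∠H = ∠num − ∠den = 75.964° − (-148.67°) = 224.6°, which wraps to -135.4°.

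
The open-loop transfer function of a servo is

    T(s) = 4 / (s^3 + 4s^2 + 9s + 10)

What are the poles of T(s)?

s = -1 + 2j, -1 - 2j, -2

The poles are the roots of the denominator s^3 + 4s^2 + 9s + 10 = 0.
Trying s = -2: the polynomial evaluates to 0, so (s + 2) is a factor.
Dividing out leaves s^2 + 2s + 5 = 0.
The quadratic formula then gives s = -1 ± 2j.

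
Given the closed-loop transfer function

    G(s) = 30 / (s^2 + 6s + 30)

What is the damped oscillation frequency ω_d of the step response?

ω_d ≈ 4.583 rad/s

Comparing s^2 + 6s + 30 to s^2 + 2ζωₙs + ωₙ²: ωₙ = √30 ≈ 5.477 rad/s and ζ = 6/(2·√30) ≈ 0.5477.
ζωₙ = 6/2 = 3, so ω_d = ωₙ√(1−ζ²) = √(ωₙ² − (ζωₙ)²) = √(30 − 3²) = √21 ≈ 4.583 rad/s.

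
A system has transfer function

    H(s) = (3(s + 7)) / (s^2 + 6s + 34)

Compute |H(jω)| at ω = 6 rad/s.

|H(j6)| ≈ 0.7671

Substitute s = j6: numerator = 21 + j18, denominator = -2 + j36.
|H(j6)| = |21 + j18| / |-2 + j36| = 27.659 / 36.056 ≈ 0.7671.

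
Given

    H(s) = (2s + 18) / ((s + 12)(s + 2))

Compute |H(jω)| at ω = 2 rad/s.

Substitute s = j2: numerator = 18 + j4, denominator = 20 + j28.
|H(j2)| = |18 + j4| / |20 + j28| = 18.439 / 34.409 ≈ 0.5359.

|H(j2)| ≈ 0.5359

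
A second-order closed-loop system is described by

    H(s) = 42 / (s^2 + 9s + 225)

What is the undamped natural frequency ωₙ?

Compare the denominator to the standard form s^2 + 2ζωₙs + ωₙ².
ωₙ² = 225, so ωₙ = 15 rad/s.

ωₙ = 15 rad/s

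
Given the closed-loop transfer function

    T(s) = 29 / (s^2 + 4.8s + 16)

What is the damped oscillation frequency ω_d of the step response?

ω_d = 3.200 rad/s

Comparing s^2 + 4.8s + 16 to s^2 + 2ζωₙs + ωₙ²: ωₙ = 4 rad/s and ζ = 4.8/(2·4) = 0.6.
ζωₙ = 4.8/2 = 2.4, so ω_d = ωₙ√(1−ζ²) = √(ωₙ² − (ζωₙ)²) = √(16 − 2.4²) = √10.24 = 3.200 rad/s.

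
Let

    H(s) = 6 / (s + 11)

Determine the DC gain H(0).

H(0) = 6/11 ≈ 0.5455

At s = 0 each factor (s + a) contributes a and each (s^2 + bs + c) contributes c.
H(0) = 6·1 / ((11)) = 6/11 = 6/11.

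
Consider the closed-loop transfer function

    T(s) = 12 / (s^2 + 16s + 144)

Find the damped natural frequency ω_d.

Comparing s^2 + 16s + 144 to s^2 + 2ζωₙs + ωₙ²: ωₙ = 12 rad/s and ζ = 16/(2·12) ≈ 0.6667.
ζωₙ = 16/2 = 8, so ω_d = ωₙ√(1−ζ²) = √(ωₙ² − (ζωₙ)²) = √(144 − 8²) = √80 ≈ 8.944 rad/s.

ω_d ≈ 8.944 rad/s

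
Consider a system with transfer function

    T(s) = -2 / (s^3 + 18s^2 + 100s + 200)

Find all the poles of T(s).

The poles are the roots of the denominator s^3 + 18s^2 + 100s + 200 = 0.
Trying s = -10: the polynomial evaluates to 0, so (s + 10) is a factor.
Dividing out leaves s^2 + 8s + 20 = 0.
The quadratic formula then gives s = -4 ± 2j.

s = -4 ± 2j, -10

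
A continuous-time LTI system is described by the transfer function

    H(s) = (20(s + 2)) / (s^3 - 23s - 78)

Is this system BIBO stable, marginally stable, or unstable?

unstable

The denominator s^3 - 23s - 78 factors as (s^2 + 6s + 13)(s - 6), giving poles at s = -3 + 2j, -3 - 2j, 6.
Since the pole(s) at s = 6 lie in the right half-plane, the system is unstable.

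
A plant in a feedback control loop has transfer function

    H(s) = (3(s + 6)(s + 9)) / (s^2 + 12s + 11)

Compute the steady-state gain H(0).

Set s = 0: H(0) = (162) / (11) = 162/11.

H(0) = 162/11 ≈ 14.73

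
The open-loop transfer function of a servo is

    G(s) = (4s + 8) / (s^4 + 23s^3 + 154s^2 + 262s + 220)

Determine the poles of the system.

The poles are the roots of the denominator s^4 + 23s^3 + 154s^2 + 262s + 220 = 0.
Trying s = -11: the polynomial evaluates to 0, so (s + 11) is a factor.
Dividing out leaves s^3 + 12s^2 + 22s + 20 = 0.
This factors further as (s^2 + 2s + 2)(s + 10) = 0.

s = -1 + j, -1 - j, -11, -10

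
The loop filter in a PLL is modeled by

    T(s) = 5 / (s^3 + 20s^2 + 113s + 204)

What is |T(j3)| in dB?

|T(j3)|_dB ≈ -35.9 dB

Substitute s = j3: numerator = 5, denominator = 24 + j312.
|T(j3)| = |5| / |24 + j312| = 5 / 312.92 ≈ 0.01598.
In decibels: 20·log₁₀(0.01598) ≈ -35.9 dB.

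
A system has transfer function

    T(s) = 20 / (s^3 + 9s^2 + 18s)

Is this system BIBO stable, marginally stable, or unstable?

The denominator s^3 + 9s^2 + 18s factors as s(s + 6)(s + 3), giving poles at s = 0, -6, -3.
Since the simple pole(s) at s = 0 lie on the jω-axis with none in the right half-plane, the system is marginally stable.

marginally stable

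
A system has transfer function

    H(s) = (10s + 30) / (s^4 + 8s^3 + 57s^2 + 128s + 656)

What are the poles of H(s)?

The poles are the roots of the denominator s^4 + 8s^3 + 57s^2 + 128s + 656 = 0.
No real roots exist; factor into two real quadratics: (s^2 + 16)(s^2 + 8s + 41) = 0.
Each quadratic gives a conjugate pair via the quadratic formula.

s = ±4j, -4 ± 5j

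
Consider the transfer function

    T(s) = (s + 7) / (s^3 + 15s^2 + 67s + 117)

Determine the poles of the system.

s = -9, -3 ± 2j

The poles are the roots of the denominator s^3 + 15s^2 + 67s + 117 = 0.
Trying s = -9: the polynomial evaluates to 0, so (s + 9) is a factor.
Dividing out leaves s^2 + 6s + 13 = 0.
The quadratic formula then gives s = -3 ± 2j.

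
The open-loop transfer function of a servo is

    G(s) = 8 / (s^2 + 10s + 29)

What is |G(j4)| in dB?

|G(j4)|_dB ≈ -14.4 dB

Substitute s = j4: numerator = 8, denominator = 13 + j40.
|G(j4)| = |8| / |13 + j40| = 8 / 42.059 ≈ 0.1902.
In decibels: 20·log₁₀(0.1902) ≈ -14.4 dB.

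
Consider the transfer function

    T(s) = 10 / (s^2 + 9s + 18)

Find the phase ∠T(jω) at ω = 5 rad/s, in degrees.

At s = j5: numerator = 10, denominator = -7 + j45.
∠T = ∠num − ∠den = 0° − (98.842°) = -98.84°.

∠T(j5) ≈ -98.84°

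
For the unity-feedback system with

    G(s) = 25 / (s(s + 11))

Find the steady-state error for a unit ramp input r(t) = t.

e_ss = 0.4400

G(s) has one pole at the origin.
This is a Type 1 system. Kv = lim_{s→0} s·G(s) = 25/11.
e_ss = 1/Kv = 1/(25/11) = 11/25 ≈ 0.4400.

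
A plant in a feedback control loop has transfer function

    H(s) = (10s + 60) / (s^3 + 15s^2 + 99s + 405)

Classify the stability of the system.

The denominator s^3 + 15s^2 + 99s + 405 factors as (s^2 + 6s + 45)(s + 9), giving poles at s = -3 ± 6j, -9.
Since all poles lie strictly in the left half-plane, the system is stable.

stable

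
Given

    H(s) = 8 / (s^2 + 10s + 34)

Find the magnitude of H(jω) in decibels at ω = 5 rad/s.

Substitute s = j5: numerator = 8, denominator = 9 + j50.
|H(j5)| = |8| / |9 + j50| = 8 / 50.804 ≈ 0.1575.
In decibels: 20·log₁₀(0.1575) ≈ -16.1 dB.

|H(j5)|_dB ≈ -16.1 dB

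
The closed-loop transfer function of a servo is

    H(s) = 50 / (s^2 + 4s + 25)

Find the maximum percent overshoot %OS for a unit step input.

%OS ≈ 25.4%

Comparing s^2 + 4s + 25 to s^2 + 2ζωₙs + ωₙ²: ωₙ = 5 rad/s and ζ = 4/(2·5) = 0.4.
%OS = 100·exp(−πζ/√(1−ζ²)) = 100·exp(−π·0.4/√(1−0.4²)) ≈ 25.4%.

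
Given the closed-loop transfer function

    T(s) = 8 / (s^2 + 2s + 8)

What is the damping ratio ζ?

ζ ≈ 0.3536

Compare the denominator to the standard form s^2 + 2ζωₙs + ωₙ².
ωₙ² = 8, so ωₙ = √8 ≈ 2.828 rad/s.
2ζωₙ = 2, so ζ = 2/(2·√8) ≈ 0.3536.
With ζ = 0.3536 the response is underdamped.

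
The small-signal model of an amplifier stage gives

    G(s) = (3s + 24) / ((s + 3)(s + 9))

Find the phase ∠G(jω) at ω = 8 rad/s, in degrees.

At s = j8: numerator = 24 + j24, denominator = -37 + j96.
∠G = ∠num − ∠den = 45° − (111.08°) = -66.08°.

∠G(j8) ≈ -66.08°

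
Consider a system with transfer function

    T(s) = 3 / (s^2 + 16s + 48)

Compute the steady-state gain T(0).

T(0) = 1/16 ≈ 0.06250

Set s = 0: T(0) = (3) / (48) = 1/16.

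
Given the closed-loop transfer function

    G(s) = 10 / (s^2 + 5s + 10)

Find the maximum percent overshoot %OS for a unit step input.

Comparing s^2 + 5s + 10 to s^2 + 2ζωₙs + ωₙ²: ωₙ = √10 ≈ 3.162 rad/s and ζ = 5/(2·√10) ≈ 0.7906.
%OS = 100·exp(−πζ/√(1−ζ²)) = 100·exp(−π·0.7906/√(1−0.7906²)) ≈ 1.73%.

%OS ≈ 1.73%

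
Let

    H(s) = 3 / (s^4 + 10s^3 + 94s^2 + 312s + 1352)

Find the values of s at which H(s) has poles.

s = -1 ± 5j, -4 ± 6j

The poles are the roots of the denominator s^4 + 10s^3 + 94s^2 + 312s + 1352 = 0.
No real roots exist; factor into two real quadratics: (s^2 + 2s + 26)(s^2 + 8s + 52) = 0.
Each quadratic gives a conjugate pair via the quadratic formula.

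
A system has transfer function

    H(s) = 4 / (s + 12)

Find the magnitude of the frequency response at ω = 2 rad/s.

Substitute s = j2: numerator = 4, denominator = 12 + j2.
|H(j2)| = |4| / |12 + j2| = 4 / 12.166 ≈ 0.3288.

|H(j2)| ≈ 0.3288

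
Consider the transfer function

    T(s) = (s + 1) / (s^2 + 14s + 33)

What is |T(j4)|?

Substitute s = j4: numerator = 1 + j4, denominator = 17 + j56.
|T(j4)| = |1 + j4| / |17 + j56| = 4.1231 / 58.523 ≈ 0.07045.

|T(j4)| ≈ 0.07045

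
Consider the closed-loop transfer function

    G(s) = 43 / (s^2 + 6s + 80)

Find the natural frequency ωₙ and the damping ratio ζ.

Compare the denominator to the standard form s^2 + 2ζωₙs + ωₙ².
ωₙ² = 80, so ωₙ = √80 ≈ 8.944 rad/s.
2ζωₙ = 6, so ζ = 6/(2·√80) ≈ 0.3354.
With ζ = 0.3354 the response is underdamped.

ωₙ ≈ 8.944 rad/s, ζ ≈ 0.3354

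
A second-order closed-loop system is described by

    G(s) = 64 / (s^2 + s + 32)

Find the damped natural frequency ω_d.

ω_d ≈ 5.635 rad/s

Comparing s^2 + s + 32 to s^2 + 2ζωₙs + ωₙ²: ωₙ = √32 ≈ 5.657 rad/s and ζ = 1/(2·√32) ≈ 0.08839.
ζωₙ = 1/2 = 0.5, so ω_d = ωₙ√(1−ζ²) = √(ωₙ² − (ζωₙ)²) = √(32 − 0.5²) = √31.75 ≈ 5.635 rad/s.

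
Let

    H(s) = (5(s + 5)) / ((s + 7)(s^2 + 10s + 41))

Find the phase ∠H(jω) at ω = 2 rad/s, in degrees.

At s = j2: numerator = 25 + j10, denominator = 219 + j214.
∠H = ∠num − ∠den = 21.801° − (44.338°) = -22.54°.

∠H(j2) ≈ -22.54°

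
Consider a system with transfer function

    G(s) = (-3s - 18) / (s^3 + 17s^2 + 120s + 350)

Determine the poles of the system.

s = -5 + 5j, -5 - 5j, -7

The poles are the roots of the denominator s^3 + 17s^2 + 120s + 350 = 0.
Trying s = -7: the polynomial evaluates to 0, so (s + 7) is a factor.
Dividing out leaves s^2 + 10s + 50 = 0.
The quadratic formula then gives s = -5 ± 5j.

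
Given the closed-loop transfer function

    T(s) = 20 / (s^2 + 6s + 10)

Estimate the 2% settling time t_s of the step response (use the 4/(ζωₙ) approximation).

Comparing s^2 + 6s + 10 to s^2 + 2ζωₙs + ωₙ²: ωₙ = √10 ≈ 3.162 rad/s and ζ = 6/(2·√10) ≈ 0.9487.
ζωₙ = 6/2 = 3, so t_s ≈ 4/(ζωₙ) = 4/3 ≈ 1.333 s.

t_s ≈ 1.333 s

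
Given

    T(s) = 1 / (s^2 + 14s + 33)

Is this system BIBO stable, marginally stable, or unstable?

The denominator s^2 + 14s + 33 factors as (s + 11)(s + 3), giving poles at s = -11, -3.
Since all poles lie strictly in the left half-plane, the system is stable.

stable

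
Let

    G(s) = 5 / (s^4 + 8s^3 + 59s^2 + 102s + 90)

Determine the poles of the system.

The poles are the roots of the denominator s^4 + 8s^3 + 59s^2 + 102s + 90 = 0.
No real roots exist; factor into two real quadratics: (s^2 + 2s + 2)(s^2 + 6s + 45) = 0.
Each quadratic gives a conjugate pair via the quadratic formula.

s = -1 + j, -1 - j, -3 + 6j, -3 - 6j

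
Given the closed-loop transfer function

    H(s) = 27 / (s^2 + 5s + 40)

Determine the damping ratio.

ζ ≈ 0.3953

Compare the denominator to the standard form s^2 + 2ζωₙs + ωₙ².
ωₙ² = 40, so ωₙ = √40 ≈ 6.325 rad/s.
2ζωₙ = 5, so ζ = 5/(2·√40) ≈ 0.3953.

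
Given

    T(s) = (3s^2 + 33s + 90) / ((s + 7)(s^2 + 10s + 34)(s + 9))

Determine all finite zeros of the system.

s = -5, -6

Set the numerator to zero: 3s^2 + 33s + 90 = 0, i.e. 3·(s^2 + 11s + 30) = 0.
Factoring: (s + 5)(s + 6) = 0.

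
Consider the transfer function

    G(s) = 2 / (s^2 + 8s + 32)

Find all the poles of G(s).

s = -4 + 4j, -4 - 4j

The poles are the roots of the denominator s^2 + 8s + 32 = 0.
Using the quadratic formula: s = (-8 ± √(-64))/2 = -4 ± 4j.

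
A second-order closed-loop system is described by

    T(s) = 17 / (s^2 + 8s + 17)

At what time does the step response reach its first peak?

t_p ≈ 3.142 s

Comparing s^2 + 8s + 17 to s^2 + 2ζωₙs + ωₙ²: ωₙ = √17 ≈ 4.123 rad/s and ζ = 8/(2·√17) ≈ 0.9701.
ζωₙ = 8/2 = 4, so ω_d = ωₙ√(1−ζ²) = √(ωₙ² − (ζωₙ)²) = √(17 − 4²) = √1 = 1 rad/s.
t_p = π/ω_d = π/1 ≈ 3.142 s.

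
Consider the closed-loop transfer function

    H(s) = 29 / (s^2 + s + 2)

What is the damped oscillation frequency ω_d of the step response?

ω_d ≈ 1.323 rad/s

Comparing s^2 + s + 2 to s^2 + 2ζωₙs + ωₙ²: ωₙ = √2 ≈ 1.414 rad/s and ζ = 1/(2·√2) ≈ 0.3536.
ζωₙ = 1/2 = 0.5, so ω_d = ωₙ√(1−ζ²) = √(ωₙ² − (ζωₙ)²) = √(2 − 0.5²) = √1.75 ≈ 1.323 rad/s.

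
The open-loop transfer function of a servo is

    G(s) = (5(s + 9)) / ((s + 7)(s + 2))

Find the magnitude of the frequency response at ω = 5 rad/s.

|G(j5)| ≈ 1.111

Substitute s = j5: numerator = 45 + j25, denominator = -11 + j45.
|G(j5)| = |45 + j25| / |-11 + j45| = 51.478 / 46.325 ≈ 1.111.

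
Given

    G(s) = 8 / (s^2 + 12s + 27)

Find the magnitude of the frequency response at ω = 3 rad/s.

|G(j3)| ≈ 0.1988

Substitute s = j3: numerator = 8, denominator = 18 + j36.
|G(j3)| = |8| / |18 + j36| = 8 / 40.249 ≈ 0.1988.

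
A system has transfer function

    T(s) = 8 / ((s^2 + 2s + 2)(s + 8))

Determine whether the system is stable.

The poles can be read from the denominator factors: s = -1 ± j, -8.
Since all poles lie strictly in the left half-plane, the system is stable.

stable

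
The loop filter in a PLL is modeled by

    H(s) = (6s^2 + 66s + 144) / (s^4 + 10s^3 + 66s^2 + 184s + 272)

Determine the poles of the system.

s = -2 ± 2j, -3 ± 5j

The poles are the roots of the denominator s^4 + 10s^3 + 66s^2 + 184s + 272 = 0.
No real roots exist; factor into two real quadratics: (s^2 + 4s + 8)(s^2 + 6s + 34) = 0.
Each quadratic gives a conjugate pair via the quadratic formula.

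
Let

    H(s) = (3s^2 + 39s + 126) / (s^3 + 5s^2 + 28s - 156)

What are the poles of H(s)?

s = -4 + 6j, -4 - 6j, 3

The poles are the roots of the denominator s^3 + 5s^2 + 28s - 156 = 0.
Trying s = 3: the polynomial evaluates to 0, so (s - 3) is a factor.
Dividing out leaves s^2 + 8s + 52 = 0.
The quadratic formula then gives s = -4 ± 6j.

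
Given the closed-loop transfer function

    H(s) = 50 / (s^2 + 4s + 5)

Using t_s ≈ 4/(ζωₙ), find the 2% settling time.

t_s ≈ 2 s

Comparing s^2 + 4s + 5 to s^2 + 2ζωₙs + ωₙ²: ωₙ = √5 ≈ 2.236 rad/s and ζ = 4/(2·√5) ≈ 0.8944.
ζωₙ = 4/2 = 2, so t_s ≈ 4/(ζωₙ) = 4/2 = 2 s.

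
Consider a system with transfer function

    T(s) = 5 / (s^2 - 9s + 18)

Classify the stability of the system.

unstable

The denominator s^2 - 9s + 18 factors as (s - 3)(s - 6), giving poles at s = 3, 6.
Since the pole(s) at s = 3, 6 lie in the right half-plane, the system is unstable.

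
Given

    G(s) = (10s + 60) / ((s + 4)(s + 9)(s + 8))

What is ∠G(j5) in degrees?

∠G(j5) ≈ -72.59°

At s = j5: numerator = 60 + j50, denominator = -237 + j575.
∠G = ∠num − ∠den = 39.806° − (112.40°) = -72.59°.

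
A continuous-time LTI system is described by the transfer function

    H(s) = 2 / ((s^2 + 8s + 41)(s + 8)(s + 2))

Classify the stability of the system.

stable

The poles can be read from the denominator factors: s = -4 ± 5j, -8, -2.
Since all poles lie strictly in the left half-plane, the system is stable.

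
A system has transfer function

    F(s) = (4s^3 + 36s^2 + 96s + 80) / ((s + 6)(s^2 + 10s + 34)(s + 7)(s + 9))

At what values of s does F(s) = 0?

Set the numerator to zero: 4s^3 + 36s^2 + 96s + 80 = 0, i.e. 4·(s^3 + 9s^2 + 24s + 20) = 0.
Factoring: (s + 5)(s + 2)^2 = 0.

s = -5, -2, -2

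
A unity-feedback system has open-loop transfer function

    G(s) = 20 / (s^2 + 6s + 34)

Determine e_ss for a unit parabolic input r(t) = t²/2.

G(s) has no poles at the origin.
This is a Type 0 system; Ka = lim_{s→0} s^2·G(s) = 0, so the steady-state error for a parabola input is infinite.

e_ss = ∞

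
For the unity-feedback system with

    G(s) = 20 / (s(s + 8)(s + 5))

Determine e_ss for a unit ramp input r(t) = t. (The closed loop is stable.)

G(s) has one pole at the origin.
This is a Type 1 system. Kv = lim_{s→0} s·G(s) = 20/40 = 1/2.
e_ss = 1/Kv = 1/(1/2) = 2.

e_ss = 2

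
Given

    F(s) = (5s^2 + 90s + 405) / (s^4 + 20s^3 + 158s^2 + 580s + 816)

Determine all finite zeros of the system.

Set the numerator to zero: 5s^2 + 90s + 405 = 0, i.e. 5·(s^2 + 18s + 81) = 0.
Factoring: (s + 9)^2 = 0.

s = -9, -9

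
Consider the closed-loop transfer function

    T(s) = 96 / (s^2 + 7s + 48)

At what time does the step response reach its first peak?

Comparing s^2 + 7s + 48 to s^2 + 2ζωₙs + ωₙ²: ωₙ = √48 ≈ 6.928 rad/s and ζ = 7/(2·√48) ≈ 0.5052.
ζωₙ = 7/2 = 3.5, so ω_d = ωₙ√(1−ζ²) = √(ωₙ² − (ζωₙ)²) = √(48 − 3.5²) = √35.75 ≈ 5.979 rad/s.
t_p = π/ω_d = π/5.979 ≈ 0.5254 s.

t_p ≈ 0.5254 s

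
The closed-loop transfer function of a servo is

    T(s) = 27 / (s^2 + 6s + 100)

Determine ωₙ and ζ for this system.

ωₙ = 10 rad/s, ζ = 0.3

Compare the denominator to the standard form s^2 + 2ζωₙs + ωₙ².
ωₙ² = 100, so ωₙ = 10 rad/s.
2ζωₙ = 6, so ζ = 6/(2·10) = 0.3.
With ζ = 0.3 the response is underdamped.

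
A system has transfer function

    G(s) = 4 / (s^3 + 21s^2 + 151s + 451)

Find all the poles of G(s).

The poles are the roots of the denominator s^3 + 21s^2 + 151s + 451 = 0.
Trying s = -11: the polynomial evaluates to 0, so (s + 11) is a factor.
Dividing out leaves s^2 + 10s + 41 = 0.
The quadratic formula then gives s = -5 ± 4j.

s = -5 + 4j, -5 - 4j, -11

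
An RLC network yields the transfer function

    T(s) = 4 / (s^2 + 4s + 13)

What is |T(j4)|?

Substitute s = j4: numerator = 4, denominator = -3 + j16.
|T(j4)| = |4| / |-3 + j16| = 4 / 16.279 ≈ 0.2457.

|T(j4)| ≈ 0.2457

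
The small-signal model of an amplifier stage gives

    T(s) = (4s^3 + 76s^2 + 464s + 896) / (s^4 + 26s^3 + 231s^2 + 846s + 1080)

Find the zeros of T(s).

Set the numerator to zero: 4s^3 + 76s^2 + 464s + 896 = 0, i.e. 4·(s^3 + 19s^2 + 116s + 224) = 0.
Factoring: (s + 4)(s + 8)(s + 7) = 0.

s = -4, -8, -7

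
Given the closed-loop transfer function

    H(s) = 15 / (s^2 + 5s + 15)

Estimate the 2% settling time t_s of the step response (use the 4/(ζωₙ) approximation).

Comparing s^2 + 5s + 15 to s^2 + 2ζωₙs + ωₙ²: ωₙ = √15 ≈ 3.873 rad/s and ζ = 5/(2·√15) ≈ 0.6455.
ζωₙ = 5/2 = 2.5, so t_s ≈ 4/(ζωₙ) = 4/2.5 = 1.600 s.

t_s ≈ 1.600 s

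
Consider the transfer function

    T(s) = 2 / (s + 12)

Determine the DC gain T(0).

At s = 0 each factor (s + a) contributes a and each (s^2 + bs + c) contributes c.
T(0) = 2·1 / ((12)) = 2/12 = 1/6.

T(0) = 1/6 ≈ 0.1667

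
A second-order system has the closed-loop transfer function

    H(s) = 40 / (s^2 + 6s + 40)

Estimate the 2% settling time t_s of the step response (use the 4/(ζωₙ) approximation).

t_s ≈ 1.333 s

Comparing s^2 + 6s + 40 to s^2 + 2ζωₙs + ωₙ²: ωₙ = √40 ≈ 6.325 rad/s and ζ = 6/(2·√40) ≈ 0.4743.
ζωₙ = 6/2 = 3, so t_s ≈ 4/(ζωₙ) = 4/3 ≈ 1.333 s.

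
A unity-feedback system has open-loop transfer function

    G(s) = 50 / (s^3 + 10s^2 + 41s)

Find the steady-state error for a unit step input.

G(s) has one pole at the origin.
This is a Type 1 system; for a step input the steady-state error is zero.

e_ss = 0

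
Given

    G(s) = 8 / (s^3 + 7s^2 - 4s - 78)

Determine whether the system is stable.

unstable

The denominator s^3 + 7s^2 - 4s - 78 factors as (s^2 + 10s + 26)(s - 3), giving poles at s = -5 + j, -5 - j, 3.
Since the pole(s) at s = 3 lie in the right half-plane, the system is unstable.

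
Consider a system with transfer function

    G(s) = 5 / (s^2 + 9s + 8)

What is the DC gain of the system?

G(0) = 5/8 ≈ 0.6250

Set s = 0: G(0) = (5) / (8) = 5/8.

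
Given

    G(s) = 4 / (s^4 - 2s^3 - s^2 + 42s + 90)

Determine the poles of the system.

The poles are the roots of the denominator s^4 - 2s^3 - s^2 + 42s + 90 = 0.
No real roots exist; factor into two real quadratics: (s^2 + 4s + 5)(s^2 - 6s + 18) = 0.
Each quadratic gives a conjugate pair via the quadratic formula.

s = -2 + j, -2 - j, 3 + 3j, 3 - 3j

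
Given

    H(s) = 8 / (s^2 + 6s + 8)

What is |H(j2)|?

|H(j2)| ≈ 0.6325

Substitute s = j2: numerator = 8, denominator = 4 + j12.
|H(j2)| = |8| / |4 + j12| = 8 / 12.649 ≈ 0.6325.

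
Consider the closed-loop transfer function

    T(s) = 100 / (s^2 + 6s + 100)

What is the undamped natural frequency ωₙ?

ωₙ = 10 rad/s

Compare the denominator to the standard form s^2 + 2ζωₙs + ωₙ².
ωₙ² = 100, so ωₙ = 10 rad/s.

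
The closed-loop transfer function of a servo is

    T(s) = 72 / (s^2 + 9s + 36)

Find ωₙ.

Compare the denominator to the standard form s^2 + 2ζωₙs + ωₙ².
ωₙ² = 36, so ωₙ = 6 rad/s.

ωₙ = 6 rad/s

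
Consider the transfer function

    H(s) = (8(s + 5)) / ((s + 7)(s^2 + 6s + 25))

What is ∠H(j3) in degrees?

At s = j3: numerator = 40 + j24, denominator = 58 + j174.
∠H = ∠num − ∠den = 30.964° − (71.565°) = -40.60°.

∠H(j3) ≈ -40.60°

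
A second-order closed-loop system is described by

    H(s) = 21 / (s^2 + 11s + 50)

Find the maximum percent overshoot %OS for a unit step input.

%OS ≈ 2.05%

Comparing s^2 + 11s + 50 to s^2 + 2ζωₙs + ωₙ²: ωₙ = √50 ≈ 7.071 rad/s and ζ = 11/(2·√50) ≈ 0.7778.
%OS = 100·exp(−πζ/√(1−ζ²)) = 100·exp(−π·0.7778/√(1−0.7778²)) ≈ 2.05%.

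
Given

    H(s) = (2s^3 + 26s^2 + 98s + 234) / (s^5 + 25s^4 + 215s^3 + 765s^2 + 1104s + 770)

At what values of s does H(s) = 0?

Set the numerator to zero: 2s^3 + 26s^2 + 98s + 234 = 0, i.e. 2·(s^3 + 13s^2 + 49s + 117) = 0.
Factoring: (s + 9)(s^2 + 4s + 13) = 0.

s = -9, -2 ± 3j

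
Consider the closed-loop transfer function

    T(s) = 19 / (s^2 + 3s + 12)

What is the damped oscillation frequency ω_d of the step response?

Comparing s^2 + 3s + 12 to s^2 + 2ζωₙs + ωₙ²: ωₙ = √12 ≈ 3.464 rad/s and ζ = 3/(2·√12) ≈ 0.4330.
ζωₙ = 3/2 = 1.5, so ω_d = ωₙ√(1−ζ²) = √(ωₙ² − (ζωₙ)²) = √(12 − 1.5²) = √9.75 ≈ 3.122 rad/s.

ω_d ≈ 3.122 rad/s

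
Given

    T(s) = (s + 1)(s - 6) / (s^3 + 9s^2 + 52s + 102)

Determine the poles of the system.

s = -3 ± 5j, -3

The poles are the roots of the denominator s^3 + 9s^2 + 52s + 102 = 0.
Trying s = -3: the polynomial evaluates to 0, so (s + 3) is a factor.
Dividing out leaves s^2 + 6s + 34 = 0.
The quadratic formula then gives s = -3 ± 5j.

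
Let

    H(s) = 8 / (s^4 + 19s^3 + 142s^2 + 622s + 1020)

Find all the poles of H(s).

The poles are the roots of the denominator s^4 + 19s^3 + 142s^2 + 622s + 1020 = 0.
Trying s = -10: the polynomial evaluates to 0, so (s + 10) is a factor.
Dividing out leaves s^3 + 9s^2 + 52s + 102 = 0.
This factors further as (s^2 + 6s + 34)(s + 3) = 0.

s = -3 ± 5j, -10, -3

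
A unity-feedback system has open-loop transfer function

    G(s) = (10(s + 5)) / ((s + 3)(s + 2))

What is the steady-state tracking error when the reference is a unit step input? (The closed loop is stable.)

G(s) has no poles at the origin.
This is a Type 0 system. Kp = lim_{s→0} G(s) = 50/6 = 25/3.
e_ss = 1/(1 + Kp) = 1/(1 + 25/3) = 3/28 ≈ 0.1071.

e_ss = 0.1071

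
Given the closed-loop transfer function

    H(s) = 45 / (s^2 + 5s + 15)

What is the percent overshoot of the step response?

%OS ≈ 7.03%

Comparing s^2 + 5s + 15 to s^2 + 2ζωₙs + ωₙ²: ωₙ = √15 ≈ 3.873 rad/s and ζ = 5/(2·√15) ≈ 0.6455.
%OS = 100·exp(−πζ/√(1−ζ²)) = 100·exp(−π·0.6455/√(1−0.6455²)) ≈ 7.03%.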